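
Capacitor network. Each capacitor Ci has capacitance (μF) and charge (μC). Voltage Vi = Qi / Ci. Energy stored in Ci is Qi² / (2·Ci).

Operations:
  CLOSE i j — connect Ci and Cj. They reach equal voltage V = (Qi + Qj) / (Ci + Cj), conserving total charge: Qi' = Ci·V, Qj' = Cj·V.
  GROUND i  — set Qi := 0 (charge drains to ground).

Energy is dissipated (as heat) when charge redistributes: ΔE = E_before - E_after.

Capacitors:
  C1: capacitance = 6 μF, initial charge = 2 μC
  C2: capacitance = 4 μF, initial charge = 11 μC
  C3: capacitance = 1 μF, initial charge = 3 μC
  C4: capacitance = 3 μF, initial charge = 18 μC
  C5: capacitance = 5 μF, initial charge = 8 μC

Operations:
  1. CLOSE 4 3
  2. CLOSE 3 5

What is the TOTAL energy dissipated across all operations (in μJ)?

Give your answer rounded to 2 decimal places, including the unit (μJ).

Initial: C1(6μF, Q=2μC, V=0.33V), C2(4μF, Q=11μC, V=2.75V), C3(1μF, Q=3μC, V=3.00V), C4(3μF, Q=18μC, V=6.00V), C5(5μF, Q=8μC, V=1.60V)
Op 1: CLOSE 4-3: Q_total=21.00, C_total=4.00, V=5.25; Q4=15.75, Q3=5.25; dissipated=3.375
Op 2: CLOSE 3-5: Q_total=13.25, C_total=6.00, V=2.21; Q3=2.21, Q5=11.04; dissipated=5.551
Total dissipated: 8.926 μJ

Answer: 8.93 μJ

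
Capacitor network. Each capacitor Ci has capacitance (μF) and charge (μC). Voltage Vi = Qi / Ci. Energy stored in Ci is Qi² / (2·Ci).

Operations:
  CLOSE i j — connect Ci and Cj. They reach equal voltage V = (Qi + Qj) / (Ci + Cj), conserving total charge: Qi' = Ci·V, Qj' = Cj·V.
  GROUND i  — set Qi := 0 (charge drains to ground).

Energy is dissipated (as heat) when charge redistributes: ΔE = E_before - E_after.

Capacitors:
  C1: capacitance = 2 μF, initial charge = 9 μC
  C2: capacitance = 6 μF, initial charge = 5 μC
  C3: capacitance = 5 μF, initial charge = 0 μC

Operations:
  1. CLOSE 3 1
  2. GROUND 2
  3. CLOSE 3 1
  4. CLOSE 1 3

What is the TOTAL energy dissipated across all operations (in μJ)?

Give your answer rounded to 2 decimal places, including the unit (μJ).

Answer: 16.55 μJ

Derivation:
Initial: C1(2μF, Q=9μC, V=4.50V), C2(6μF, Q=5μC, V=0.83V), C3(5μF, Q=0μC, V=0.00V)
Op 1: CLOSE 3-1: Q_total=9.00, C_total=7.00, V=1.29; Q3=6.43, Q1=2.57; dissipated=14.464
Op 2: GROUND 2: Q2=0; energy lost=2.083
Op 3: CLOSE 3-1: Q_total=9.00, C_total=7.00, V=1.29; Q3=6.43, Q1=2.57; dissipated=0.000
Op 4: CLOSE 1-3: Q_total=9.00, C_total=7.00, V=1.29; Q1=2.57, Q3=6.43; dissipated=0.000
Total dissipated: 16.548 μJ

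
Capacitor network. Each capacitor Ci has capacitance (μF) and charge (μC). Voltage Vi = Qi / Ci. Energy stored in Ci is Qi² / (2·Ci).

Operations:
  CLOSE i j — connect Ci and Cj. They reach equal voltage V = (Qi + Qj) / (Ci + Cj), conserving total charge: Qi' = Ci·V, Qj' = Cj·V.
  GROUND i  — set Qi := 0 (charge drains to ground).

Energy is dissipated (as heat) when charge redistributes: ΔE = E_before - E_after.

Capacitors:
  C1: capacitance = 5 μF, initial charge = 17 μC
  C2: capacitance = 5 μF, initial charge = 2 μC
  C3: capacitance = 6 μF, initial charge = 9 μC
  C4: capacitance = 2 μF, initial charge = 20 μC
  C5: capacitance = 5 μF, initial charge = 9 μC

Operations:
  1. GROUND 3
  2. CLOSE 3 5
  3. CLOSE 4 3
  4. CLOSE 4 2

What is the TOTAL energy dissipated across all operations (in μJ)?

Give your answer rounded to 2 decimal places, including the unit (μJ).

Answer: 79.66 μJ

Derivation:
Initial: C1(5μF, Q=17μC, V=3.40V), C2(5μF, Q=2μC, V=0.40V), C3(6μF, Q=9μC, V=1.50V), C4(2μF, Q=20μC, V=10.00V), C5(5μF, Q=9μC, V=1.80V)
Op 1: GROUND 3: Q3=0; energy lost=6.750
Op 2: CLOSE 3-5: Q_total=9.00, C_total=11.00, V=0.82; Q3=4.91, Q5=4.09; dissipated=4.418
Op 3: CLOSE 4-3: Q_total=24.91, C_total=8.00, V=3.11; Q4=6.23, Q3=18.68; dissipated=63.229
Op 4: CLOSE 4-2: Q_total=8.23, C_total=7.00, V=1.18; Q4=2.35, Q2=5.88; dissipated=5.260
Total dissipated: 79.657 μJ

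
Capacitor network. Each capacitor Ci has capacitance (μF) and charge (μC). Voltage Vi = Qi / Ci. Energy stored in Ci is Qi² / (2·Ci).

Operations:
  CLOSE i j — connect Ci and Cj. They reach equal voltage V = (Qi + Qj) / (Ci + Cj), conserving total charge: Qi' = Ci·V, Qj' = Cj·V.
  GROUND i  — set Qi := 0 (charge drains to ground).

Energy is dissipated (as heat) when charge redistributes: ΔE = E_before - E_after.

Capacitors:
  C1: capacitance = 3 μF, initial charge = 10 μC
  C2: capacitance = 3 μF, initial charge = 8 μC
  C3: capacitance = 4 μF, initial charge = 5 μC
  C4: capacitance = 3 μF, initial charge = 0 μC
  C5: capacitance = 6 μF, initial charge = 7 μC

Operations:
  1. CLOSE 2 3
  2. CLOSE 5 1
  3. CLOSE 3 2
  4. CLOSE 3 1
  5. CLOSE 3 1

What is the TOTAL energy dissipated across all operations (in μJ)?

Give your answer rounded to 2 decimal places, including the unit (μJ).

Initial: C1(3μF, Q=10μC, V=3.33V), C2(3μF, Q=8μC, V=2.67V), C3(4μF, Q=5μC, V=1.25V), C4(3μF, Q=0μC, V=0.00V), C5(6μF, Q=7μC, V=1.17V)
Op 1: CLOSE 2-3: Q_total=13.00, C_total=7.00, V=1.86; Q2=5.57, Q3=7.43; dissipated=1.720
Op 2: CLOSE 5-1: Q_total=17.00, C_total=9.00, V=1.89; Q5=11.33, Q1=5.67; dissipated=4.694
Op 3: CLOSE 3-2: Q_total=13.00, C_total=7.00, V=1.86; Q3=7.43, Q2=5.57; dissipated=0.000
Op 4: CLOSE 3-1: Q_total=13.10, C_total=7.00, V=1.87; Q3=7.48, Q1=5.61; dissipated=0.001
Op 5: CLOSE 3-1: Q_total=13.10, C_total=7.00, V=1.87; Q3=7.48, Q1=5.61; dissipated=0.000
Total dissipated: 6.416 μJ

Answer: 6.42 μJ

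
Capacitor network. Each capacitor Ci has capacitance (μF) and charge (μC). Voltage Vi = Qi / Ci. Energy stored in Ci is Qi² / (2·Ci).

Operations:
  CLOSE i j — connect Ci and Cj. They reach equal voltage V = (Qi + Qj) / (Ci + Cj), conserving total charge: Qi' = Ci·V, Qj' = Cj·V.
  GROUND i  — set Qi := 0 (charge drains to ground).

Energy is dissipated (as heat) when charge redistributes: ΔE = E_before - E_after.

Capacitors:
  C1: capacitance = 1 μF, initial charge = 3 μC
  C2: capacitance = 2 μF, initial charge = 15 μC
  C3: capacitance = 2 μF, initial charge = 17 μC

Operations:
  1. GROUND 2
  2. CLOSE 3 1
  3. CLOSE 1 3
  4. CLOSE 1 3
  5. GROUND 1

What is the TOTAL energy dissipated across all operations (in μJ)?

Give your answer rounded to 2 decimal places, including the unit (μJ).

Initial: C1(1μF, Q=3μC, V=3.00V), C2(2μF, Q=15μC, V=7.50V), C3(2μF, Q=17μC, V=8.50V)
Op 1: GROUND 2: Q2=0; energy lost=56.250
Op 2: CLOSE 3-1: Q_total=20.00, C_total=3.00, V=6.67; Q3=13.33, Q1=6.67; dissipated=10.083
Op 3: CLOSE 1-3: Q_total=20.00, C_total=3.00, V=6.67; Q1=6.67, Q3=13.33; dissipated=0.000
Op 4: CLOSE 1-3: Q_total=20.00, C_total=3.00, V=6.67; Q1=6.67, Q3=13.33; dissipated=0.000
Op 5: GROUND 1: Q1=0; energy lost=22.222
Total dissipated: 88.556 μJ

Answer: 88.56 μJ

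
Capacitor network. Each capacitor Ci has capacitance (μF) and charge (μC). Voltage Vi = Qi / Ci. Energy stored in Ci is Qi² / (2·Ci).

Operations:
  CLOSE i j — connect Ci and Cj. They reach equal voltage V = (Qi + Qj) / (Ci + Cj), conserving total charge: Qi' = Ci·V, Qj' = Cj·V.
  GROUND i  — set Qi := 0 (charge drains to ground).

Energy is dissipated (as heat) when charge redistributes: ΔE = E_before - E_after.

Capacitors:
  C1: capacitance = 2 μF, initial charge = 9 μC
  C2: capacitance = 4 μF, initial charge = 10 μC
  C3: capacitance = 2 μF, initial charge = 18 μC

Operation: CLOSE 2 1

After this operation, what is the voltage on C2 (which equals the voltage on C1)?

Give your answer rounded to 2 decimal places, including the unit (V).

Answer: 3.17 V

Derivation:
Initial: C1(2μF, Q=9μC, V=4.50V), C2(4μF, Q=10μC, V=2.50V), C3(2μF, Q=18μC, V=9.00V)
Op 1: CLOSE 2-1: Q_total=19.00, C_total=6.00, V=3.17; Q2=12.67, Q1=6.33; dissipated=2.667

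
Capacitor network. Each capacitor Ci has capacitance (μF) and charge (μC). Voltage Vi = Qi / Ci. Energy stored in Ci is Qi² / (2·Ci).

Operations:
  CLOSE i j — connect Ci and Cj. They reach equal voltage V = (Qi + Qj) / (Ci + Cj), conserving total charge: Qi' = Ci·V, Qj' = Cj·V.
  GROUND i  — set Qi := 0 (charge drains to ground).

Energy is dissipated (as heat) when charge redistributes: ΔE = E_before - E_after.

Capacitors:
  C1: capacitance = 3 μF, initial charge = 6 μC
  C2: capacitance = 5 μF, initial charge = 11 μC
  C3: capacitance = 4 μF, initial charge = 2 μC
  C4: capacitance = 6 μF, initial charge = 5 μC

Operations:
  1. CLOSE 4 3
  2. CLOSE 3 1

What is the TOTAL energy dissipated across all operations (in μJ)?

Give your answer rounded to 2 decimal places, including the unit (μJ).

Initial: C1(3μF, Q=6μC, V=2.00V), C2(5μF, Q=11μC, V=2.20V), C3(4μF, Q=2μC, V=0.50V), C4(6μF, Q=5μC, V=0.83V)
Op 1: CLOSE 4-3: Q_total=7.00, C_total=10.00, V=0.70; Q4=4.20, Q3=2.80; dissipated=0.133
Op 2: CLOSE 3-1: Q_total=8.80, C_total=7.00, V=1.26; Q3=5.03, Q1=3.77; dissipated=1.449
Total dissipated: 1.582 μJ

Answer: 1.58 μJ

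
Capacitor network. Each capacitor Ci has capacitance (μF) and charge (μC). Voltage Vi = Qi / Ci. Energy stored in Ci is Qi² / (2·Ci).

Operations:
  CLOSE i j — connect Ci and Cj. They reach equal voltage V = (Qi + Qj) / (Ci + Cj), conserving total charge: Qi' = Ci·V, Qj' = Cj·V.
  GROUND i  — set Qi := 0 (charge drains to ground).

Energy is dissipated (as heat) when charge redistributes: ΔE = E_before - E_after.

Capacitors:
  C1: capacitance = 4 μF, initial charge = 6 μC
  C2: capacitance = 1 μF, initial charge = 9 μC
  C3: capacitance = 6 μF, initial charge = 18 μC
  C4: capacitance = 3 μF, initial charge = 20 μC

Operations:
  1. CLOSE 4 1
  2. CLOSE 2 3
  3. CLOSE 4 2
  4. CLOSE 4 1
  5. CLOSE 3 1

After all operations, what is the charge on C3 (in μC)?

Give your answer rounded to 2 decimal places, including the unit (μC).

Answer: 22.84 μC

Derivation:
Initial: C1(4μF, Q=6μC, V=1.50V), C2(1μF, Q=9μC, V=9.00V), C3(6μF, Q=18μC, V=3.00V), C4(3μF, Q=20μC, V=6.67V)
Op 1: CLOSE 4-1: Q_total=26.00, C_total=7.00, V=3.71; Q4=11.14, Q1=14.86; dissipated=22.881
Op 2: CLOSE 2-3: Q_total=27.00, C_total=7.00, V=3.86; Q2=3.86, Q3=23.14; dissipated=15.429
Op 3: CLOSE 4-2: Q_total=15.00, C_total=4.00, V=3.75; Q4=11.25, Q2=3.75; dissipated=0.008
Op 4: CLOSE 4-1: Q_total=26.11, C_total=7.00, V=3.73; Q4=11.19, Q1=14.92; dissipated=0.001
Op 5: CLOSE 3-1: Q_total=38.06, C_total=10.00, V=3.81; Q3=22.84, Q1=15.22; dissipated=0.020
Final charges: Q1=15.22, Q2=3.75, Q3=22.84, Q4=11.19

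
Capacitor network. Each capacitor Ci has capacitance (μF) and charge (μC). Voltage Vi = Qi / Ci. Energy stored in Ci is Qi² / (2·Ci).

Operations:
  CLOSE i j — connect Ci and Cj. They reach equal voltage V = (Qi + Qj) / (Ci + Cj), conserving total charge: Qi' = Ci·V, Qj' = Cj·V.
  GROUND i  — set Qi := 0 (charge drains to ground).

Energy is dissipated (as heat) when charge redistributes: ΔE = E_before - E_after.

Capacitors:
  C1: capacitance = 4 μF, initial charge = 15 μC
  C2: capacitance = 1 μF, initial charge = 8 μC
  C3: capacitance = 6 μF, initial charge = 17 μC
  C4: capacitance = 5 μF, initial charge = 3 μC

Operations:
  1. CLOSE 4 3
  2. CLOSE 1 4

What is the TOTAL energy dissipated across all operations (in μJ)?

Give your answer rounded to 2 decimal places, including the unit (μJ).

Answer: 10.95 μJ

Derivation:
Initial: C1(4μF, Q=15μC, V=3.75V), C2(1μF, Q=8μC, V=8.00V), C3(6μF, Q=17μC, V=2.83V), C4(5μF, Q=3μC, V=0.60V)
Op 1: CLOSE 4-3: Q_total=20.00, C_total=11.00, V=1.82; Q4=9.09, Q3=10.91; dissipated=6.802
Op 2: CLOSE 1-4: Q_total=24.09, C_total=9.00, V=2.68; Q1=10.71, Q4=13.38; dissipated=4.147
Total dissipated: 10.948 μJ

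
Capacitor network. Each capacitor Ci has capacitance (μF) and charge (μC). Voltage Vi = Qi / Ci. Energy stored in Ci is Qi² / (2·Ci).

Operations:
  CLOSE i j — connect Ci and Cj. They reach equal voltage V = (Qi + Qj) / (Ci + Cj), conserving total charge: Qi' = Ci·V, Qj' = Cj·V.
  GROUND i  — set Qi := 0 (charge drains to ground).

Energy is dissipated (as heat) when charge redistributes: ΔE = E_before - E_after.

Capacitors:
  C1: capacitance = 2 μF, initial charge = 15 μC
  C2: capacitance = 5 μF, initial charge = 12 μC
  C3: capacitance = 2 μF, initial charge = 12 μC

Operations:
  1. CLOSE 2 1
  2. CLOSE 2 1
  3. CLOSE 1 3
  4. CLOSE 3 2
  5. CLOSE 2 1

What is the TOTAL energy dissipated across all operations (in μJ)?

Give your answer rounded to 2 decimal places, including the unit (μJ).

Initial: C1(2μF, Q=15μC, V=7.50V), C2(5μF, Q=12μC, V=2.40V), C3(2μF, Q=12μC, V=6.00V)
Op 1: CLOSE 2-1: Q_total=27.00, C_total=7.00, V=3.86; Q2=19.29, Q1=7.71; dissipated=18.579
Op 2: CLOSE 2-1: Q_total=27.00, C_total=7.00, V=3.86; Q2=19.29, Q1=7.71; dissipated=0.000
Op 3: CLOSE 1-3: Q_total=19.71, C_total=4.00, V=4.93; Q1=9.86, Q3=9.86; dissipated=2.296
Op 4: CLOSE 3-2: Q_total=29.14, C_total=7.00, V=4.16; Q3=8.33, Q2=20.82; dissipated=0.820
Op 5: CLOSE 2-1: Q_total=30.67, C_total=7.00, V=4.38; Q2=21.91, Q1=8.76; dissipated=0.418
Total dissipated: 22.113 μJ

Answer: 22.11 μJ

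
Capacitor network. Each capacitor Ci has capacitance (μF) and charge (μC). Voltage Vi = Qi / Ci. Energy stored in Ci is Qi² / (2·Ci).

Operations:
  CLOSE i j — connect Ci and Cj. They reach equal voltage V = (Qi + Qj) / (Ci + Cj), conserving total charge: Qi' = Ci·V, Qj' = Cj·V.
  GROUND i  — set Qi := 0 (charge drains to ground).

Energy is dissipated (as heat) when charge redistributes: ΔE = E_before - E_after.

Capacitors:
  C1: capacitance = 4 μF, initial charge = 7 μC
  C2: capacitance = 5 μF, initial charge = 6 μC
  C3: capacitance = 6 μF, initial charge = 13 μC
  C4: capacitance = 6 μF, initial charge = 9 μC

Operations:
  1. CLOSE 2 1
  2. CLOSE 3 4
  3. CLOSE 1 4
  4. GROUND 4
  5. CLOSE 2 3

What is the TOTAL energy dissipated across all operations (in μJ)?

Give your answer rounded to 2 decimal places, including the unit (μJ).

Answer: 9.84 μJ

Derivation:
Initial: C1(4μF, Q=7μC, V=1.75V), C2(5μF, Q=6μC, V=1.20V), C3(6μF, Q=13μC, V=2.17V), C4(6μF, Q=9μC, V=1.50V)
Op 1: CLOSE 2-1: Q_total=13.00, C_total=9.00, V=1.44; Q2=7.22, Q1=5.78; dissipated=0.336
Op 2: CLOSE 3-4: Q_total=22.00, C_total=12.00, V=1.83; Q3=11.00, Q4=11.00; dissipated=0.667
Op 3: CLOSE 1-4: Q_total=16.78, C_total=10.00, V=1.68; Q1=6.71, Q4=10.07; dissipated=0.181
Op 4: GROUND 4: Q4=0; energy lost=8.445
Op 5: CLOSE 2-3: Q_total=18.22, C_total=11.00, V=1.66; Q2=8.28, Q3=9.94; dissipated=0.206
Total dissipated: 9.835 μJ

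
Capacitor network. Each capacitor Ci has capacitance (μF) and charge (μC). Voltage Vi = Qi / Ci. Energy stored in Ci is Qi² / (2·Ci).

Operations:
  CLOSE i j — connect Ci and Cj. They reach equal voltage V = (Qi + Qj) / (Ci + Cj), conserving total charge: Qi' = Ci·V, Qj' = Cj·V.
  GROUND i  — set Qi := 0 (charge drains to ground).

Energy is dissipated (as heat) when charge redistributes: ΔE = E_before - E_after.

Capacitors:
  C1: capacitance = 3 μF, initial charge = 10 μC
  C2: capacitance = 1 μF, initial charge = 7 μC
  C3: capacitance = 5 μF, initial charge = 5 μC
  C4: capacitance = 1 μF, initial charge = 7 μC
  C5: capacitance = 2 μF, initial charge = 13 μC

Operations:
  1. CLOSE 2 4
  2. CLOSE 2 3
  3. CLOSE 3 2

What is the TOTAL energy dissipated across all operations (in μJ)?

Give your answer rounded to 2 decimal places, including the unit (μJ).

Initial: C1(3μF, Q=10μC, V=3.33V), C2(1μF, Q=7μC, V=7.00V), C3(5μF, Q=5μC, V=1.00V), C4(1μF, Q=7μC, V=7.00V), C5(2μF, Q=13μC, V=6.50V)
Op 1: CLOSE 2-4: Q_total=14.00, C_total=2.00, V=7.00; Q2=7.00, Q4=7.00; dissipated=0.000
Op 2: CLOSE 2-3: Q_total=12.00, C_total=6.00, V=2.00; Q2=2.00, Q3=10.00; dissipated=15.000
Op 3: CLOSE 3-2: Q_total=12.00, C_total=6.00, V=2.00; Q3=10.00, Q2=2.00; dissipated=0.000
Total dissipated: 15.000 μJ

Answer: 15.00 μJ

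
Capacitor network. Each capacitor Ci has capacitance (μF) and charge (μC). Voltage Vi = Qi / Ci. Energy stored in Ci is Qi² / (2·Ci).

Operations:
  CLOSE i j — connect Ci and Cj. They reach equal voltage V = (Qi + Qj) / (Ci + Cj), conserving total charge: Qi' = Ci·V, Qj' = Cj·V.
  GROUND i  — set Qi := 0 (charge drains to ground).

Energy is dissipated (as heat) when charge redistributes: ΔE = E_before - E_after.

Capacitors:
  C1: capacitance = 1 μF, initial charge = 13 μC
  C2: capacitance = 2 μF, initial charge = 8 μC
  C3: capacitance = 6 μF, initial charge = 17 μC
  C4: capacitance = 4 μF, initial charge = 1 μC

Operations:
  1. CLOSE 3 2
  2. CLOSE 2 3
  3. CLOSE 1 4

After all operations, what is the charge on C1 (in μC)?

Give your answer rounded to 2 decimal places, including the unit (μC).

Initial: C1(1μF, Q=13μC, V=13.00V), C2(2μF, Q=8μC, V=4.00V), C3(6μF, Q=17μC, V=2.83V), C4(4μF, Q=1μC, V=0.25V)
Op 1: CLOSE 3-2: Q_total=25.00, C_total=8.00, V=3.12; Q3=18.75, Q2=6.25; dissipated=1.021
Op 2: CLOSE 2-3: Q_total=25.00, C_total=8.00, V=3.12; Q2=6.25, Q3=18.75; dissipated=0.000
Op 3: CLOSE 1-4: Q_total=14.00, C_total=5.00, V=2.80; Q1=2.80, Q4=11.20; dissipated=65.025
Final charges: Q1=2.80, Q2=6.25, Q3=18.75, Q4=11.20

Answer: 2.80 μC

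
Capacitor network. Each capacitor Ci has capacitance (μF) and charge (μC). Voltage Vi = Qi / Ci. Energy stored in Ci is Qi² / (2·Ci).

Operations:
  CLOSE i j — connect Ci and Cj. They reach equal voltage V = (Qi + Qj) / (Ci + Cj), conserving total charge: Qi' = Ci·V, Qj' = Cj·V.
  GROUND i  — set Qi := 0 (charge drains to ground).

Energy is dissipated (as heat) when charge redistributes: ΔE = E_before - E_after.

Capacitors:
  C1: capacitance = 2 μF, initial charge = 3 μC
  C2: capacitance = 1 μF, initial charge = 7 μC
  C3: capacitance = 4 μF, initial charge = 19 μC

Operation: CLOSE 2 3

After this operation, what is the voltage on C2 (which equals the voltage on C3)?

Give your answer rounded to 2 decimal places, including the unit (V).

Initial: C1(2μF, Q=3μC, V=1.50V), C2(1μF, Q=7μC, V=7.00V), C3(4μF, Q=19μC, V=4.75V)
Op 1: CLOSE 2-3: Q_total=26.00, C_total=5.00, V=5.20; Q2=5.20, Q3=20.80; dissipated=2.025

Answer: 5.20 V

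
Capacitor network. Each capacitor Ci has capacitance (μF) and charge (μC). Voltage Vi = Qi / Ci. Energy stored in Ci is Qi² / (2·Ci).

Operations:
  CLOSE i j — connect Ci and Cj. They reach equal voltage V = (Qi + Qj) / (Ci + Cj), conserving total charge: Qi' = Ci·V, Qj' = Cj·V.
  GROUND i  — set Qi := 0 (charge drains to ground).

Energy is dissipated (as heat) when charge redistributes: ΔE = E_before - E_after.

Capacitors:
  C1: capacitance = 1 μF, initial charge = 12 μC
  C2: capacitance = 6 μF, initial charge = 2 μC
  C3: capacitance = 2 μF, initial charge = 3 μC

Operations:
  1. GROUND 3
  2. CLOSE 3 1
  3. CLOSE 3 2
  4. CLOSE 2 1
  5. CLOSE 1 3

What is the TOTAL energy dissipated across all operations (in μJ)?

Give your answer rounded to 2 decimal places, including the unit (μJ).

Initial: C1(1μF, Q=12μC, V=12.00V), C2(6μF, Q=2μC, V=0.33V), C3(2μF, Q=3μC, V=1.50V)
Op 1: GROUND 3: Q3=0; energy lost=2.250
Op 2: CLOSE 3-1: Q_total=12.00, C_total=3.00, V=4.00; Q3=8.00, Q1=4.00; dissipated=48.000
Op 3: CLOSE 3-2: Q_total=10.00, C_total=8.00, V=1.25; Q3=2.50, Q2=7.50; dissipated=10.083
Op 4: CLOSE 2-1: Q_total=11.50, C_total=7.00, V=1.64; Q2=9.86, Q1=1.64; dissipated=3.241
Op 5: CLOSE 1-3: Q_total=4.14, C_total=3.00, V=1.38; Q1=1.38, Q3=2.76; dissipated=0.051
Total dissipated: 63.626 μJ

Answer: 63.63 μJ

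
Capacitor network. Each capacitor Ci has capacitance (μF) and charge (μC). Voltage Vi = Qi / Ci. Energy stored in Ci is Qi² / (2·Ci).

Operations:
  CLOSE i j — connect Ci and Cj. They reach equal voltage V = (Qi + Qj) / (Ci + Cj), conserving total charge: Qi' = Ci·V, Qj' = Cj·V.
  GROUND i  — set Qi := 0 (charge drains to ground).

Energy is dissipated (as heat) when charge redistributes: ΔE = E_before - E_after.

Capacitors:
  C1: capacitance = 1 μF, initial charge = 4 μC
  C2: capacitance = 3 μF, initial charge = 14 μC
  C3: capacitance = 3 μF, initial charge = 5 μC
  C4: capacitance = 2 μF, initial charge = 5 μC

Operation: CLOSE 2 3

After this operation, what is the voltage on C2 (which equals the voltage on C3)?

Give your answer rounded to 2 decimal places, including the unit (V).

Initial: C1(1μF, Q=4μC, V=4.00V), C2(3μF, Q=14μC, V=4.67V), C3(3μF, Q=5μC, V=1.67V), C4(2μF, Q=5μC, V=2.50V)
Op 1: CLOSE 2-3: Q_total=19.00, C_total=6.00, V=3.17; Q2=9.50, Q3=9.50; dissipated=6.750

Answer: 3.17 V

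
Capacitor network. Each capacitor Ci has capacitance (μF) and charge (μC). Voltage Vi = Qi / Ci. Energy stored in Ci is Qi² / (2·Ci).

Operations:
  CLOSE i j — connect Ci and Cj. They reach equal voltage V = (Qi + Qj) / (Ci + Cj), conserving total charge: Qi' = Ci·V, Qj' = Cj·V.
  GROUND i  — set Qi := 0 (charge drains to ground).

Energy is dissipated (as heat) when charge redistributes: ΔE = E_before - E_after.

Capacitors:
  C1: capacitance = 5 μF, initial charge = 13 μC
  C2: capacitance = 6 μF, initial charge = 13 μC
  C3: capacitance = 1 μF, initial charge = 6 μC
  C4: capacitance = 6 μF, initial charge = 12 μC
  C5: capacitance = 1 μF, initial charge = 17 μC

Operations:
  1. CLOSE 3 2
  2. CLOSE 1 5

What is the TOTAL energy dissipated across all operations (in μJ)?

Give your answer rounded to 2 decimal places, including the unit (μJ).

Initial: C1(5μF, Q=13μC, V=2.60V), C2(6μF, Q=13μC, V=2.17V), C3(1μF, Q=6μC, V=6.00V), C4(6μF, Q=12μC, V=2.00V), C5(1μF, Q=17μC, V=17.00V)
Op 1: CLOSE 3-2: Q_total=19.00, C_total=7.00, V=2.71; Q3=2.71, Q2=16.29; dissipated=6.298
Op 2: CLOSE 1-5: Q_total=30.00, C_total=6.00, V=5.00; Q1=25.00, Q5=5.00; dissipated=86.400
Total dissipated: 92.698 μJ

Answer: 92.70 μJ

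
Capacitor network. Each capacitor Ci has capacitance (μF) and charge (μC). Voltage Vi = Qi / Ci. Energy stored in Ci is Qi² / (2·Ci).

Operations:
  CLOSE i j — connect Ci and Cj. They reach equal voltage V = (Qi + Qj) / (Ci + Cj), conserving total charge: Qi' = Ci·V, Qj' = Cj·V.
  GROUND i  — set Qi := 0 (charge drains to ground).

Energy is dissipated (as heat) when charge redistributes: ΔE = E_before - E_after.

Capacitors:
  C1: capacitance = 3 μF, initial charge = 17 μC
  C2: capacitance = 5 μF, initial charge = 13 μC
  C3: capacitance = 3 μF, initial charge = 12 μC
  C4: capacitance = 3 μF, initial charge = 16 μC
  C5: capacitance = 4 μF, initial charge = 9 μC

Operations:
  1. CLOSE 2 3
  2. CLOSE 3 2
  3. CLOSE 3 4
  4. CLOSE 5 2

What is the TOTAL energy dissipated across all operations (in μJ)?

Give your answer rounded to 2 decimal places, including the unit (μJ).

Initial: C1(3μF, Q=17μC, V=5.67V), C2(5μF, Q=13μC, V=2.60V), C3(3μF, Q=12μC, V=4.00V), C4(3μF, Q=16μC, V=5.33V), C5(4μF, Q=9μC, V=2.25V)
Op 1: CLOSE 2-3: Q_total=25.00, C_total=8.00, V=3.12; Q2=15.62, Q3=9.38; dissipated=1.837
Op 2: CLOSE 3-2: Q_total=25.00, C_total=8.00, V=3.12; Q3=9.38, Q2=15.62; dissipated=0.000
Op 3: CLOSE 3-4: Q_total=25.38, C_total=6.00, V=4.23; Q3=12.69, Q4=12.69; dissipated=3.658
Op 4: CLOSE 5-2: Q_total=24.62, C_total=9.00, V=2.74; Q5=10.94, Q2=13.68; dissipated=0.851
Total dissipated: 6.346 μJ

Answer: 6.35 μJ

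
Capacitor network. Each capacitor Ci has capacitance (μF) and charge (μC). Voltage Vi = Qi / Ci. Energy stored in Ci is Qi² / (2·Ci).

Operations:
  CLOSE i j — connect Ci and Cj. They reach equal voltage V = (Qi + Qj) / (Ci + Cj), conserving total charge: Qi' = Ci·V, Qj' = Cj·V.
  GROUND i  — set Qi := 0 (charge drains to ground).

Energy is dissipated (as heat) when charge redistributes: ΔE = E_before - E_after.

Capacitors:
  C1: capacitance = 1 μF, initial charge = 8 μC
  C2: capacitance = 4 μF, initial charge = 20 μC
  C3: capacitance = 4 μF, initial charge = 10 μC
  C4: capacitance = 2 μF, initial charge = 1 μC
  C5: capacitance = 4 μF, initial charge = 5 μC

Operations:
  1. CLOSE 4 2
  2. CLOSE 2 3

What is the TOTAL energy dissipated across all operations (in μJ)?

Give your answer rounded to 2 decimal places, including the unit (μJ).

Initial: C1(1μF, Q=8μC, V=8.00V), C2(4μF, Q=20μC, V=5.00V), C3(4μF, Q=10μC, V=2.50V), C4(2μF, Q=1μC, V=0.50V), C5(4μF, Q=5μC, V=1.25V)
Op 1: CLOSE 4-2: Q_total=21.00, C_total=6.00, V=3.50; Q4=7.00, Q2=14.00; dissipated=13.500
Op 2: CLOSE 2-3: Q_total=24.00, C_total=8.00, V=3.00; Q2=12.00, Q3=12.00; dissipated=1.000
Total dissipated: 14.500 μJ

Answer: 14.50 μJ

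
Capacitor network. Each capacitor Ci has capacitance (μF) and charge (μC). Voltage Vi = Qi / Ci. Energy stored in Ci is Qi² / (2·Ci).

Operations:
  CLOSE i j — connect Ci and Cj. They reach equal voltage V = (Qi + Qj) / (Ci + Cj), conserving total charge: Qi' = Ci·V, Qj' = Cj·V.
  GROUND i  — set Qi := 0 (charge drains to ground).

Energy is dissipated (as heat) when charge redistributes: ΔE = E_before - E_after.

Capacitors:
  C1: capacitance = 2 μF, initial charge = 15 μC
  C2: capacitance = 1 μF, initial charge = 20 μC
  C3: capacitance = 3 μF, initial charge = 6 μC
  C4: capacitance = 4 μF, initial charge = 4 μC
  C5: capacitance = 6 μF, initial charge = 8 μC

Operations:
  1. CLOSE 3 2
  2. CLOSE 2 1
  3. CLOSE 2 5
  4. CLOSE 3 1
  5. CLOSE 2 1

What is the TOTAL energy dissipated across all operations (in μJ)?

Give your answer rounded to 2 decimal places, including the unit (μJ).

Answer: 143.74 μJ

Derivation:
Initial: C1(2μF, Q=15μC, V=7.50V), C2(1μF, Q=20μC, V=20.00V), C3(3μF, Q=6μC, V=2.00V), C4(4μF, Q=4μC, V=1.00V), C5(6μF, Q=8μC, V=1.33V)
Op 1: CLOSE 3-2: Q_total=26.00, C_total=4.00, V=6.50; Q3=19.50, Q2=6.50; dissipated=121.500
Op 2: CLOSE 2-1: Q_total=21.50, C_total=3.00, V=7.17; Q2=7.17, Q1=14.33; dissipated=0.333
Op 3: CLOSE 2-5: Q_total=15.17, C_total=7.00, V=2.17; Q2=2.17, Q5=13.00; dissipated=14.583
Op 4: CLOSE 3-1: Q_total=33.83, C_total=5.00, V=6.77; Q3=20.30, Q1=13.53; dissipated=0.267
Op 5: CLOSE 2-1: Q_total=15.70, C_total=3.00, V=5.23; Q2=5.23, Q1=10.47; dissipated=7.053
Total dissipated: 143.737 μJ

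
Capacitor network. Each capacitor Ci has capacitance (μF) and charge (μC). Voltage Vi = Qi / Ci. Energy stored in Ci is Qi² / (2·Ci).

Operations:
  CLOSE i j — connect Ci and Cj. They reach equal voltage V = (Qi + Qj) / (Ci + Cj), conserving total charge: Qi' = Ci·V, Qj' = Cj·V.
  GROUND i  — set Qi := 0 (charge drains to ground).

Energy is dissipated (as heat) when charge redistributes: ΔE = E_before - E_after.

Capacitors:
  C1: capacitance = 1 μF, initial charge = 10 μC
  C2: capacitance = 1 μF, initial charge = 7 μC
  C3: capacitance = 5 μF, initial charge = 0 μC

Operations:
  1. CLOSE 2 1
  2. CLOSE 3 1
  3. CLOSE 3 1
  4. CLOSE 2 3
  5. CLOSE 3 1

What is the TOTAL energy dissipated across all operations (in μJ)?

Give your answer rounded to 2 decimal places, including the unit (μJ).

Initial: C1(1μF, Q=10μC, V=10.00V), C2(1μF, Q=7μC, V=7.00V), C3(5μF, Q=0μC, V=0.00V)
Op 1: CLOSE 2-1: Q_total=17.00, C_total=2.00, V=8.50; Q2=8.50, Q1=8.50; dissipated=2.250
Op 2: CLOSE 3-1: Q_total=8.50, C_total=6.00, V=1.42; Q3=7.08, Q1=1.42; dissipated=30.104
Op 3: CLOSE 3-1: Q_total=8.50, C_total=6.00, V=1.42; Q3=7.08, Q1=1.42; dissipated=0.000
Op 4: CLOSE 2-3: Q_total=15.58, C_total=6.00, V=2.60; Q2=2.60, Q3=12.99; dissipated=20.906
Op 5: CLOSE 3-1: Q_total=14.40, C_total=6.00, V=2.40; Q3=12.00, Q1=2.40; dissipated=0.581
Total dissipated: 53.841 μJ

Answer: 53.84 μJ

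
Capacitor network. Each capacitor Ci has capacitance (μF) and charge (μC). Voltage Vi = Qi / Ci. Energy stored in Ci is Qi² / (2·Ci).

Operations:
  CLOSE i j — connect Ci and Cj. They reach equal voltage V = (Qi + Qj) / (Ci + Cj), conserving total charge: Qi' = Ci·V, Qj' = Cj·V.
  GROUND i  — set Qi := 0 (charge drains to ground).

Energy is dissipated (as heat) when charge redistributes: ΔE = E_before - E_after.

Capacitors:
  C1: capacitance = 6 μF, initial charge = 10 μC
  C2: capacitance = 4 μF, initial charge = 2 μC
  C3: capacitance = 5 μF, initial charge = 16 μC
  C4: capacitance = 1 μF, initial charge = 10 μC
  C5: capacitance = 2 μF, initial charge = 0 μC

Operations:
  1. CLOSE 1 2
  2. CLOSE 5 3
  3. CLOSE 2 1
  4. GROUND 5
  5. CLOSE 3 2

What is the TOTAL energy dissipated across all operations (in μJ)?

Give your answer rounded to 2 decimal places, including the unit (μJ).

Answer: 15.48 μJ

Derivation:
Initial: C1(6μF, Q=10μC, V=1.67V), C2(4μF, Q=2μC, V=0.50V), C3(5μF, Q=16μC, V=3.20V), C4(1μF, Q=10μC, V=10.00V), C5(2μF, Q=0μC, V=0.00V)
Op 1: CLOSE 1-2: Q_total=12.00, C_total=10.00, V=1.20; Q1=7.20, Q2=4.80; dissipated=1.633
Op 2: CLOSE 5-3: Q_total=16.00, C_total=7.00, V=2.29; Q5=4.57, Q3=11.43; dissipated=7.314
Op 3: CLOSE 2-1: Q_total=12.00, C_total=10.00, V=1.20; Q2=4.80, Q1=7.20; dissipated=0.000
Op 4: GROUND 5: Q5=0; energy lost=5.224
Op 5: CLOSE 3-2: Q_total=16.23, C_total=9.00, V=1.80; Q3=9.02, Q2=7.21; dissipated=1.310
Total dissipated: 15.482 μJ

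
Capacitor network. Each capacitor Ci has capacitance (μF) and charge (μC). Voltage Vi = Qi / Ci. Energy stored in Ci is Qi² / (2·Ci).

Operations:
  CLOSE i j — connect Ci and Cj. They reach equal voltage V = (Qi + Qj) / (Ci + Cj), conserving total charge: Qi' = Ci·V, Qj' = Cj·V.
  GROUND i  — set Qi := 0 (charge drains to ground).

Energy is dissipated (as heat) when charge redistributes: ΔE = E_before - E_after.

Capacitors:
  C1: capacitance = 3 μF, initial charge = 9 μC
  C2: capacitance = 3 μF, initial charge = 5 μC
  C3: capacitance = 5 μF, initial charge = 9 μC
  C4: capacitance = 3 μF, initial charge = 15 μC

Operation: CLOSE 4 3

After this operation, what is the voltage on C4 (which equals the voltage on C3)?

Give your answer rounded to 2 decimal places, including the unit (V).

Answer: 3.00 V

Derivation:
Initial: C1(3μF, Q=9μC, V=3.00V), C2(3μF, Q=5μC, V=1.67V), C3(5μF, Q=9μC, V=1.80V), C4(3μF, Q=15μC, V=5.00V)
Op 1: CLOSE 4-3: Q_total=24.00, C_total=8.00, V=3.00; Q4=9.00, Q3=15.00; dissipated=9.600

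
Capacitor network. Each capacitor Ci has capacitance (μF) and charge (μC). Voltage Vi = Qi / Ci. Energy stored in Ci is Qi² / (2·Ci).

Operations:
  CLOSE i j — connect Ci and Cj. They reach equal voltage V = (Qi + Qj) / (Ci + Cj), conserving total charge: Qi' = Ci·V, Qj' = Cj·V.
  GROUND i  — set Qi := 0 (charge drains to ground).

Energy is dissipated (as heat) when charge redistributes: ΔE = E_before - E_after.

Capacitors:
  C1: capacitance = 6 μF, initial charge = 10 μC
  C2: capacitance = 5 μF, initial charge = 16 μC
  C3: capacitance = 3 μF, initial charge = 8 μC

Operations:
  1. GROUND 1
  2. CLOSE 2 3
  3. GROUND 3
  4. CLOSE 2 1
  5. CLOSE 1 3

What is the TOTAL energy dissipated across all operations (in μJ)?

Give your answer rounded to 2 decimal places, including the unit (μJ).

Answer: 36.23 μJ

Derivation:
Initial: C1(6μF, Q=10μC, V=1.67V), C2(5μF, Q=16μC, V=3.20V), C3(3μF, Q=8μC, V=2.67V)
Op 1: GROUND 1: Q1=0; energy lost=8.333
Op 2: CLOSE 2-3: Q_total=24.00, C_total=8.00, V=3.00; Q2=15.00, Q3=9.00; dissipated=0.267
Op 3: GROUND 3: Q3=0; energy lost=13.500
Op 4: CLOSE 2-1: Q_total=15.00, C_total=11.00, V=1.36; Q2=6.82, Q1=8.18; dissipated=12.273
Op 5: CLOSE 1-3: Q_total=8.18, C_total=9.00, V=0.91; Q1=5.45, Q3=2.73; dissipated=1.860
Total dissipated: 36.232 μJ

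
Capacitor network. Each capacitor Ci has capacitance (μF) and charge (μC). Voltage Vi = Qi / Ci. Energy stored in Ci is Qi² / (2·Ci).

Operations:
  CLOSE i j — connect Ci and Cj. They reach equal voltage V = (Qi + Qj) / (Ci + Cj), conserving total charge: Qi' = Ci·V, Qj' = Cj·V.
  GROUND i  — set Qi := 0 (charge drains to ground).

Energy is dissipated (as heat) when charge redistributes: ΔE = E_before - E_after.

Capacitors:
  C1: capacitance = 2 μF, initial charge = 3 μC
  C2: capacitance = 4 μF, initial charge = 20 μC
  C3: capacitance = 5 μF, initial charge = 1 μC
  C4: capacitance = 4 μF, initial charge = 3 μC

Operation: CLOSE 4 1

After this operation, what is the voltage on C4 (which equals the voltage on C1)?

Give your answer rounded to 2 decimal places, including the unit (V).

Initial: C1(2μF, Q=3μC, V=1.50V), C2(4μF, Q=20μC, V=5.00V), C3(5μF, Q=1μC, V=0.20V), C4(4μF, Q=3μC, V=0.75V)
Op 1: CLOSE 4-1: Q_total=6.00, C_total=6.00, V=1.00; Q4=4.00, Q1=2.00; dissipated=0.375

Answer: 1.00 V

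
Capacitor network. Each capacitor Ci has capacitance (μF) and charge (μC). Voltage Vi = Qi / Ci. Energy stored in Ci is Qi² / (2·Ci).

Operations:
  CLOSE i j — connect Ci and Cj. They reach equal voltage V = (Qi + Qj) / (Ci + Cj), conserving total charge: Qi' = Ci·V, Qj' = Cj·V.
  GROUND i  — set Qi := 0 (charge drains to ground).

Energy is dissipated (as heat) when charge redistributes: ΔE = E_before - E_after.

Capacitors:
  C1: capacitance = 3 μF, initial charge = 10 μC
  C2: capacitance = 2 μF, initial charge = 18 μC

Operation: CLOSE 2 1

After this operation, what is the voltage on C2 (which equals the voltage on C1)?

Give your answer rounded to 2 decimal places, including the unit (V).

Answer: 5.60 V

Derivation:
Initial: C1(3μF, Q=10μC, V=3.33V), C2(2μF, Q=18μC, V=9.00V)
Op 1: CLOSE 2-1: Q_total=28.00, C_total=5.00, V=5.60; Q2=11.20, Q1=16.80; dissipated=19.267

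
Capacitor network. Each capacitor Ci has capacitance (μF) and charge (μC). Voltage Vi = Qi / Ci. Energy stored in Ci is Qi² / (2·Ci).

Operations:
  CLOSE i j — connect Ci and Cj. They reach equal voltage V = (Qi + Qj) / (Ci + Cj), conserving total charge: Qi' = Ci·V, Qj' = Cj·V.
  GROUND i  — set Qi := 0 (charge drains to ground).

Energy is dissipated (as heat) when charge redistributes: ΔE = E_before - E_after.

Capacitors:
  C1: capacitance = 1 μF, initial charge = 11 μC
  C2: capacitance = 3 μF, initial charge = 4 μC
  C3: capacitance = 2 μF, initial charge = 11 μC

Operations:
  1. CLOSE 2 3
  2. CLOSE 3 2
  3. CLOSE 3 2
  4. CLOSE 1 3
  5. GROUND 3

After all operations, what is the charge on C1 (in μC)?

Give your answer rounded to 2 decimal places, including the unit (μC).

Initial: C1(1μF, Q=11μC, V=11.00V), C2(3μF, Q=4μC, V=1.33V), C3(2μF, Q=11μC, V=5.50V)
Op 1: CLOSE 2-3: Q_total=15.00, C_total=5.00, V=3.00; Q2=9.00, Q3=6.00; dissipated=10.417
Op 2: CLOSE 3-2: Q_total=15.00, C_total=5.00, V=3.00; Q3=6.00, Q2=9.00; dissipated=0.000
Op 3: CLOSE 3-2: Q_total=15.00, C_total=5.00, V=3.00; Q3=6.00, Q2=9.00; dissipated=0.000
Op 4: CLOSE 1-3: Q_total=17.00, C_total=3.00, V=5.67; Q1=5.67, Q3=11.33; dissipated=21.333
Op 5: GROUND 3: Q3=0; energy lost=32.111
Final charges: Q1=5.67, Q2=9.00, Q3=0.00

Answer: 5.67 μC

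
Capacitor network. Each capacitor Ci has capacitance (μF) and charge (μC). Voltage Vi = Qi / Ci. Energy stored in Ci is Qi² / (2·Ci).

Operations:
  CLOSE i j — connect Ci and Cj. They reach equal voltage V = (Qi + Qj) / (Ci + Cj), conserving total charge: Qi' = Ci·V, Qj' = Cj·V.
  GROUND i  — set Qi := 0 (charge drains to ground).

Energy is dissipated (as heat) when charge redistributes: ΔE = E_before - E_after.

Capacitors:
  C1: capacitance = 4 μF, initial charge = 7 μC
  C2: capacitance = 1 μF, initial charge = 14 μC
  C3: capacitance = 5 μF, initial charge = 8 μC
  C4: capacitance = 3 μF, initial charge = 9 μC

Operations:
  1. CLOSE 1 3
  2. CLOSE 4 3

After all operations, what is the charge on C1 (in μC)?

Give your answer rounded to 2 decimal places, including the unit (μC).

Answer: 6.67 μC

Derivation:
Initial: C1(4μF, Q=7μC, V=1.75V), C2(1μF, Q=14μC, V=14.00V), C3(5μF, Q=8μC, V=1.60V), C4(3μF, Q=9μC, V=3.00V)
Op 1: CLOSE 1-3: Q_total=15.00, C_total=9.00, V=1.67; Q1=6.67, Q3=8.33; dissipated=0.025
Op 2: CLOSE 4-3: Q_total=17.33, C_total=8.00, V=2.17; Q4=6.50, Q3=10.83; dissipated=1.667
Final charges: Q1=6.67, Q2=14.00, Q3=10.83, Q4=6.50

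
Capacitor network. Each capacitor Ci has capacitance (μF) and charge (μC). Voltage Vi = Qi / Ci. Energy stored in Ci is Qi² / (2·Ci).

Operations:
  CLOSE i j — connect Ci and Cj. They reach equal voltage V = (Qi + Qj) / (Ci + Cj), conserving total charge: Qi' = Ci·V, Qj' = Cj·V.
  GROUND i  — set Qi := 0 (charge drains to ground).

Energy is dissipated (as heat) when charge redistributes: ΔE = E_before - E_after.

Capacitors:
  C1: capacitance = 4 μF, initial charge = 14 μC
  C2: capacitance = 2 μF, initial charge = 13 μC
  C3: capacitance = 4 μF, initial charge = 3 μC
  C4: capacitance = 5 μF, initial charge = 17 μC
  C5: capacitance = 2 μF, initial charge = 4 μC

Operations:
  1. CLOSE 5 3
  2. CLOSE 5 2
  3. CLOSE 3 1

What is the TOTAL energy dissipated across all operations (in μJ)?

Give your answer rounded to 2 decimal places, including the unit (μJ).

Initial: C1(4μF, Q=14μC, V=3.50V), C2(2μF, Q=13μC, V=6.50V), C3(4μF, Q=3μC, V=0.75V), C4(5μF, Q=17μC, V=3.40V), C5(2μF, Q=4μC, V=2.00V)
Op 1: CLOSE 5-3: Q_total=7.00, C_total=6.00, V=1.17; Q5=2.33, Q3=4.67; dissipated=1.042
Op 2: CLOSE 5-2: Q_total=15.33, C_total=4.00, V=3.83; Q5=7.67, Q2=7.67; dissipated=14.222
Op 3: CLOSE 3-1: Q_total=18.67, C_total=8.00, V=2.33; Q3=9.33, Q1=9.33; dissipated=5.444
Total dissipated: 20.708 μJ

Answer: 20.71 μJ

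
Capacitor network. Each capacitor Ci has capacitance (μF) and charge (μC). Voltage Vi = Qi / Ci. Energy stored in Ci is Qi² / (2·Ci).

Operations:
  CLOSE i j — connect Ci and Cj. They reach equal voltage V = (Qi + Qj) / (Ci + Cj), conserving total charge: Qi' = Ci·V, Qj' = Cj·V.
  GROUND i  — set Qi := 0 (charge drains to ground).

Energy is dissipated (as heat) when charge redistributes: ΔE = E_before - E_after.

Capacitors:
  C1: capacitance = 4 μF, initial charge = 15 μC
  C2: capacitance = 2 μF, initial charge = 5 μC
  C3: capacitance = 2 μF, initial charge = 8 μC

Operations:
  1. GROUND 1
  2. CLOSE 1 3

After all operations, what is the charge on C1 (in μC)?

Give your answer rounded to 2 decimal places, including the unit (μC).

Initial: C1(4μF, Q=15μC, V=3.75V), C2(2μF, Q=5μC, V=2.50V), C3(2μF, Q=8μC, V=4.00V)
Op 1: GROUND 1: Q1=0; energy lost=28.125
Op 2: CLOSE 1-3: Q_total=8.00, C_total=6.00, V=1.33; Q1=5.33, Q3=2.67; dissipated=10.667
Final charges: Q1=5.33, Q2=5.00, Q3=2.67

Answer: 5.33 μC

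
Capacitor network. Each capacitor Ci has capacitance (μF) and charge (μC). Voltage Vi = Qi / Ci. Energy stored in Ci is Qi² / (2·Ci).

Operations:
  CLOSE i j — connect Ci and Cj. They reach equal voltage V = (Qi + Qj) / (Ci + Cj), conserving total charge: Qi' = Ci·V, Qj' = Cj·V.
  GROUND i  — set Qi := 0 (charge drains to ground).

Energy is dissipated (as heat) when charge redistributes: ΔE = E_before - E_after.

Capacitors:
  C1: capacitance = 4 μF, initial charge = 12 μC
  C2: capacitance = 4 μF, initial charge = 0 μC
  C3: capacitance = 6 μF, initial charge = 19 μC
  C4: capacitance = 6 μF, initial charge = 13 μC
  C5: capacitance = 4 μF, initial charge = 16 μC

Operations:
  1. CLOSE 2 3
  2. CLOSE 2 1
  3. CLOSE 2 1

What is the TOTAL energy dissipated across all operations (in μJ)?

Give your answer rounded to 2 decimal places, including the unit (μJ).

Initial: C1(4μF, Q=12μC, V=3.00V), C2(4μF, Q=0μC, V=0.00V), C3(6μF, Q=19μC, V=3.17V), C4(6μF, Q=13μC, V=2.17V), C5(4μF, Q=16μC, V=4.00V)
Op 1: CLOSE 2-3: Q_total=19.00, C_total=10.00, V=1.90; Q2=7.60, Q3=11.40; dissipated=12.033
Op 2: CLOSE 2-1: Q_total=19.60, C_total=8.00, V=2.45; Q2=9.80, Q1=9.80; dissipated=1.210
Op 3: CLOSE 2-1: Q_total=19.60, C_total=8.00, V=2.45; Q2=9.80, Q1=9.80; dissipated=0.000
Total dissipated: 13.243 μJ

Answer: 13.24 μJ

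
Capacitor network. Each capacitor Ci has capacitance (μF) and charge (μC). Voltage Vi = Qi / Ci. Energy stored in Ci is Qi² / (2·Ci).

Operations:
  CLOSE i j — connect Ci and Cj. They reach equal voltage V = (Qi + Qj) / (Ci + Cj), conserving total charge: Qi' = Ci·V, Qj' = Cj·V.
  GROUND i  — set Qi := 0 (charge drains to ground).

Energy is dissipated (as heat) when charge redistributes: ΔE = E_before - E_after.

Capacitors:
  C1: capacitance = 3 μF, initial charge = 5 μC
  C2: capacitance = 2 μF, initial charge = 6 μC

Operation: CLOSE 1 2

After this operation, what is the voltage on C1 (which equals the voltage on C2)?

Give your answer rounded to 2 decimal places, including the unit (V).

Initial: C1(3μF, Q=5μC, V=1.67V), C2(2μF, Q=6μC, V=3.00V)
Op 1: CLOSE 1-2: Q_total=11.00, C_total=5.00, V=2.20; Q1=6.60, Q2=4.40; dissipated=1.067

Answer: 2.20 V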